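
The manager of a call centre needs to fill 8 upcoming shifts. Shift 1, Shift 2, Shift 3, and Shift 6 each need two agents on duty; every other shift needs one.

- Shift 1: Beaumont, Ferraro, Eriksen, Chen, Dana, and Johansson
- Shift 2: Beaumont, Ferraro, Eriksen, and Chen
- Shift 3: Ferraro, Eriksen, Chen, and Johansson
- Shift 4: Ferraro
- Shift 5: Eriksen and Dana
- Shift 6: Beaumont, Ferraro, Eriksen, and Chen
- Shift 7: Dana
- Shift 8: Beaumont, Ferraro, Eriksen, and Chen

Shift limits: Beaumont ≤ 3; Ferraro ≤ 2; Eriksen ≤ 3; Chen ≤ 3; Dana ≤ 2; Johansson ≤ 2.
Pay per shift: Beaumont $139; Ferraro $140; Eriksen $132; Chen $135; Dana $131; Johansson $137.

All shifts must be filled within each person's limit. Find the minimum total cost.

$1616

Shift 4 can only be covered by Ferraro, so that assignment is forced.
Shift 7 can only be covered by Dana, so that assignment is forced.
Picking the cheapest available agent for each shift independently would cost $1598, but that ignores the shift limits.
An optimal schedule: Shift 1→Chen+Johansson, Shift 2→Eriksen+Chen, Shift 3→Eriksen+Johansson, Shift 4→Ferraro, Shift 5→Dana, Shift 6→Chen+Beaumont, Shift 7→Dana, Shift 8→Eriksen.
Total: 135 + 137 + 132 + 135 + 132 + 137 + 140 + 131 + 135 + 139 + 131 + 132 = $1616.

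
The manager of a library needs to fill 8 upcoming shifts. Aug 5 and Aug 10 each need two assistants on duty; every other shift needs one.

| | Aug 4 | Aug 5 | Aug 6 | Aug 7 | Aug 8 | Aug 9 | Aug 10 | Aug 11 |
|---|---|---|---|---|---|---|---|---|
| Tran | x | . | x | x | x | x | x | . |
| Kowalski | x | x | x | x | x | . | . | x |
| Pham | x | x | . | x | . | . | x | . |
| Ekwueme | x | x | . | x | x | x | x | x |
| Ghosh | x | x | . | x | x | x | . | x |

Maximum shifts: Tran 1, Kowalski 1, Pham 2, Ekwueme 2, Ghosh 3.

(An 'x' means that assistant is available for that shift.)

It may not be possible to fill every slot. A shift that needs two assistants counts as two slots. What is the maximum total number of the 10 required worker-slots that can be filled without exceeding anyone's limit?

9

Total capacity across all assistants is 1+1+2+2+3 = 9, and 10 slots are needed, so at most 9 can be filled.
An assignment achieving 9: Aug 4→Ghosh, Aug 5→Pham+Ghosh, Aug 6→Tran, Aug 8→Ghosh, Aug 9→Ekwueme, Aug 10→Pham+Ekwueme, Aug 11→Kowalski.
Loads: Tran 1/1, Kowalski 1/1, Pham 2/2, Ekwueme 2/2, Ghosh 3/3.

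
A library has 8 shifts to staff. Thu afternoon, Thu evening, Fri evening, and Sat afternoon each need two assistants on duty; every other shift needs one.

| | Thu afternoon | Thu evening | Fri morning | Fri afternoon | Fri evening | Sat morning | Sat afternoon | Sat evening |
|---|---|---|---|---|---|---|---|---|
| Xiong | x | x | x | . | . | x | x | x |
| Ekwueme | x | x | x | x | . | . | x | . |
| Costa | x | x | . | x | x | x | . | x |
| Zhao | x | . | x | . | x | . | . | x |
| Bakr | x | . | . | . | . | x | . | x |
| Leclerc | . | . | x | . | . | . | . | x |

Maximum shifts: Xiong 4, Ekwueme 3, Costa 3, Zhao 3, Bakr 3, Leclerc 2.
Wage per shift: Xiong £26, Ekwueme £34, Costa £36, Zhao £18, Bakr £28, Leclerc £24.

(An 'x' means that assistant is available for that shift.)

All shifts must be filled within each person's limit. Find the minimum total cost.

Fri evening can only be covered by Costa and Zhao, so that assignment is forced.
Sat afternoon can only be covered by Xiong and Ekwueme, so that assignment is forced.
Picking the cheapest available assistant for each shift independently would cost £314, but that ignores the shift limits.
An optimal schedule: Thu afternoon→Zhao+Xiong, Thu evening→Xiong+Ekwueme, Fri morning→Zhao, Fri afternoon→Ekwueme, Fri evening→Zhao+Costa, Sat morning→Xiong, Sat afternoon→Xiong+Ekwueme, Sat evening→Leclerc.
Total: 18 + 26 + 26 + 34 + 18 + 34 + 18 + 36 + 26 + 26 + 34 + 24 = £320.

£320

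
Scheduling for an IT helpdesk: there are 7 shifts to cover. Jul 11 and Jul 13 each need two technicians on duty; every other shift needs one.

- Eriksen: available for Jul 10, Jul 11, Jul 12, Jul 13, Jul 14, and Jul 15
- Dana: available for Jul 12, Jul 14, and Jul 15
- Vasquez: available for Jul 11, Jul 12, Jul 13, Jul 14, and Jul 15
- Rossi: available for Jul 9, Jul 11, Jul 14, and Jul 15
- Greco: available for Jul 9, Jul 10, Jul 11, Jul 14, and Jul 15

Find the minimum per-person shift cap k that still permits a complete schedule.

With 5 technicians and 9 worker-slots to fill, someone must work at least ⌈9/5⌉ = 2 shifts, so k ≥ 2.
k = 2 works: Jul 9→Rossi, Jul 10→Eriksen, Jul 11→Rossi+Greco, Jul 12→Dana, Jul 13→Eriksen+Vasquez, Jul 14→Dana, Jul 15→Vasquez.
Loads: Eriksen 2, Dana 2, Vasquez 2, Rossi 2, Greco 1 — all ≤ 2.

2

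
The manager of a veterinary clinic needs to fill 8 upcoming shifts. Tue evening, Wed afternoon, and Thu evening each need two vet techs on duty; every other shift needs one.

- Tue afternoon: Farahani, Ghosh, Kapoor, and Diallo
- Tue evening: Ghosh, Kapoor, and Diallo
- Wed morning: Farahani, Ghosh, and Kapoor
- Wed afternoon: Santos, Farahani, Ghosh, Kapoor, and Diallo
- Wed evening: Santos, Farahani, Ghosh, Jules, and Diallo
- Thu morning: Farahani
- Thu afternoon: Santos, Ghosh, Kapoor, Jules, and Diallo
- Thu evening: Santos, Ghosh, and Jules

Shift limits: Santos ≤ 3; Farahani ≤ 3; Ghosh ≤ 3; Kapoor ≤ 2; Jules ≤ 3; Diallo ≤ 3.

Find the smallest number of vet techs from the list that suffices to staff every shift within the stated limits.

11 slots to fill and no one can take more than 3, so at least ⌈11/3⌉ = 4 vet techs are needed.
Santos, Farahani, Ghosh, and Kapoor alone can cover everything: Tue afternoon→Farahani, Tue evening→Ghosh+Kapoor, Wed morning→Farahani, Wed afternoon→Ghosh+Kapoor, Wed evening→Santos, Thu morning→Farahani, Thu afternoon→Santos, Thu evening→Santos+Ghosh.

4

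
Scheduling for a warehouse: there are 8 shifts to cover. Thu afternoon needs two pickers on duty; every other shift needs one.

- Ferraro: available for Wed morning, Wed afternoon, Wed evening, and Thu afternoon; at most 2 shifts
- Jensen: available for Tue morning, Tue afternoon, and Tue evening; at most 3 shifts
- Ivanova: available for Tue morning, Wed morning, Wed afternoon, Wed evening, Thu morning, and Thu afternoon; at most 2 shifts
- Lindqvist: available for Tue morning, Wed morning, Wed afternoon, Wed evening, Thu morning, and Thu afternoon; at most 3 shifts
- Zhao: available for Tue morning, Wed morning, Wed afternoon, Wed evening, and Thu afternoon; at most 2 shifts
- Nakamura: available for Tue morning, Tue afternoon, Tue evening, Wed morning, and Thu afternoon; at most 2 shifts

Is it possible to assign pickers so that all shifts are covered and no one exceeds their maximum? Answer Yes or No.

Yes

One valid schedule: Tue morning→Jensen, Tue afternoon→Jensen, Tue evening→Jensen, Wed morning→Ivanova, Wed afternoon→Ferraro, Wed evening→Ferraro, Thu morning→Ivanova, Thu afternoon→Lindqvist+Zhao.
Loads: Ferraro 2/2, Jensen 3/3, Ivanova 2/2, Lindqvist 1/3, Zhao 1/2, Nakamura 0/2 — all within limits.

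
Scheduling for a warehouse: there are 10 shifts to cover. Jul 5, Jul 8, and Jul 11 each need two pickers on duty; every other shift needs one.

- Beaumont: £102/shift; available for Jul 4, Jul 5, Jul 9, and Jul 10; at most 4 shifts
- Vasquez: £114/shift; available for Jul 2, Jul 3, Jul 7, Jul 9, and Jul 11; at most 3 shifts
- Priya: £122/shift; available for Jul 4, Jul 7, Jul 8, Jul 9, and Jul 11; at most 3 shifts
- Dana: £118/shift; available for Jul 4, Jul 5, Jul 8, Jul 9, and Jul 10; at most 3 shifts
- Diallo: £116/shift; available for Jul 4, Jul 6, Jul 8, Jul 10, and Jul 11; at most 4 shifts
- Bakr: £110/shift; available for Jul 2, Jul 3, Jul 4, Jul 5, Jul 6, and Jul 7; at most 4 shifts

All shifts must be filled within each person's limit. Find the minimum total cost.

Picking the cheapest available picker for each shift independently would cost £1422, but that ignores the shift limits.
An optimal schedule: Jul 2→Bakr, Jul 3→Bakr, Jul 4→Beaumont, Jul 5→Beaumont+Bakr, Jul 6→Bakr, Jul 7→Vasquez, Jul 8→Diallo+Dana, Jul 9→Beaumont, Jul 10→Beaumont, Jul 11→Vasquez+Diallo.
Total: 110 + 110 + 102 + 102 + 110 + 110 + 114 + 116 + 118 + 102 + 102 + 114 + 116 = £1426.

£1426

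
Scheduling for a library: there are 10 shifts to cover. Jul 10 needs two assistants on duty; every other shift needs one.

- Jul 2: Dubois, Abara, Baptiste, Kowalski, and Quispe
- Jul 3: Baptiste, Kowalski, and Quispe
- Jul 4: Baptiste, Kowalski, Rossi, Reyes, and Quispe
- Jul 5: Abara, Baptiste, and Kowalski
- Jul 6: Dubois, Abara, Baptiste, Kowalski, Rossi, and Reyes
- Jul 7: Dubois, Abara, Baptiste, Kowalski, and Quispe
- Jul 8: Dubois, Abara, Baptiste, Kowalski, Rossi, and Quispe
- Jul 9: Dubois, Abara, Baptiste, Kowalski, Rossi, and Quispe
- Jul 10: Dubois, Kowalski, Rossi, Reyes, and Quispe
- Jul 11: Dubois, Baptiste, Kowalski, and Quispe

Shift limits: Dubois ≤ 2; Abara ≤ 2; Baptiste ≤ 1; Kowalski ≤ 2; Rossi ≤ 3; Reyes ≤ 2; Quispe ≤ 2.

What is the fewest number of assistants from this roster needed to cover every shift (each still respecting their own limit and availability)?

5

11 slots to fill and no one can take more than 3, so at least ⌈11/3⌉ = 4 assistants are needed.
Any 4 assistants together have capacity at most 3+2+2+2 = 9 < 11 slots, so 4 can never suffice.
Dubois, Abara, Kowalski, Rossi, and Reyes alone can cover everything: Jul 2→Dubois, Jul 3→Kowalski, Jul 4→Kowalski, Jul 5→Abara, Jul 6→Reyes, Jul 7→Abara, Jul 8→Rossi, Jul 9→Rossi, Jul 10→Rossi+Reyes, Jul 11→Dubois.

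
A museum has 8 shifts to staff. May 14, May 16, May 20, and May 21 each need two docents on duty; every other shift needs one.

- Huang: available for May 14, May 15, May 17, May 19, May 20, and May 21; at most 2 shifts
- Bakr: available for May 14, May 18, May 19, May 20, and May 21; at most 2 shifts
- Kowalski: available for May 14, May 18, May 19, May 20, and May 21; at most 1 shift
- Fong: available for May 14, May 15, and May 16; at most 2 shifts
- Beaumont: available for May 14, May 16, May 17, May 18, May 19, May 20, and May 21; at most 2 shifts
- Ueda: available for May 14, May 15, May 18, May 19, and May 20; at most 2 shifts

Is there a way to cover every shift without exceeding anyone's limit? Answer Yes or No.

Total capacity is 2+2+1+2+2+2 = 11 but 12 worker-slots are needed — infeasible.

No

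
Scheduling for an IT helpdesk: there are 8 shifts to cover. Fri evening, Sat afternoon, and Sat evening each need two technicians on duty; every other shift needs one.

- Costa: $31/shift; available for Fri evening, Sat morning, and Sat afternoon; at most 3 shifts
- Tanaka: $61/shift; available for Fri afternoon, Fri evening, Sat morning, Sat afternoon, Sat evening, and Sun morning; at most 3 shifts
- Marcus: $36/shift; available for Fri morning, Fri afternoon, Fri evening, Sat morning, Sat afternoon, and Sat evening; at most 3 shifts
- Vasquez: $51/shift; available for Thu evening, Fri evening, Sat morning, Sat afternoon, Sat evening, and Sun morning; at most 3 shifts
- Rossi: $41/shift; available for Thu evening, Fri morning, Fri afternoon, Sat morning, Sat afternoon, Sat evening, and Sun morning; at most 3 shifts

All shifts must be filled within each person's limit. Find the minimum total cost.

Picking the cheapest available technician for each shift independently would cost $396, but that ignores the shift limits.
An optimal schedule: Thu evening→Rossi, Fri morning→Marcus, Fri afternoon→Marcus, Fri evening→Costa+Marcus, Sat morning→Costa, Sat afternoon→Costa+Vasquez, Sat evening→Rossi+Vasquez, Sun morning→Rossi.
Total: 41 + 36 + 36 + 31 + 36 + 31 + 31 + 51 + 41 + 51 + 41 = $426.

$426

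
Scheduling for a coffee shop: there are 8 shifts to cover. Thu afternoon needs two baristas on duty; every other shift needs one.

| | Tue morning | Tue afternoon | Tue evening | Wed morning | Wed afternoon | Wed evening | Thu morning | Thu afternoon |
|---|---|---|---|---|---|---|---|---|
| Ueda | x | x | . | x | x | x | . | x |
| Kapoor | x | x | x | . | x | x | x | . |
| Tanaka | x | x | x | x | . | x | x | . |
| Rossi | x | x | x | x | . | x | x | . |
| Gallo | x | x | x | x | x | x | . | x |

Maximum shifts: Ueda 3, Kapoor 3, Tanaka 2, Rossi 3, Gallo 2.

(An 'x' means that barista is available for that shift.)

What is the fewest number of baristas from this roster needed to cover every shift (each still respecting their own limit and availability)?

9 slots to fill and no one can take more than 3, so at least ⌈9/3⌉ = 3 baristas are needed.
No set of 3 baristas can cover every shift (each such set leaves at least one shift with no one available or exceeds a cap).
Ueda, Kapoor, Tanaka, and Gallo alone can cover everything: Tue morning→Kapoor, Tue afternoon→Tanaka, Tue evening→Kapoor, Wed morning→Ueda, Wed afternoon→Ueda, Wed evening→Tanaka, Thu morning→Kapoor, Thu afternoon→Ueda+Gallo.

4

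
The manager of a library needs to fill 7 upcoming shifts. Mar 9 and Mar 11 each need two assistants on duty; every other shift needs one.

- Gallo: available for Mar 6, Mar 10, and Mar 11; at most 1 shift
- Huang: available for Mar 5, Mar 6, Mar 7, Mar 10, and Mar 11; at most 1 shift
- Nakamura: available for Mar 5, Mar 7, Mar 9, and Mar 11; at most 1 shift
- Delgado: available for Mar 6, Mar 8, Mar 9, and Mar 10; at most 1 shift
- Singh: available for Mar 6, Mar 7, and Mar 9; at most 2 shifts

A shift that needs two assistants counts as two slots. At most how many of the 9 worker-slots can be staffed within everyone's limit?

Total capacity across all assistants is 1+1+1+1+2 = 6, and 9 slots are needed, so at most 6 can be filled.
An assignment achieving 6: Mar 5→Huang, Mar 6→Singh, Mar 7→Nakamura, Mar 8→Delgado, Mar 9→Singh, Mar 10→Gallo.
Loads: Gallo 1/1, Huang 1/1, Nakamura 1/1, Delgado 1/1, Singh 2/2.

6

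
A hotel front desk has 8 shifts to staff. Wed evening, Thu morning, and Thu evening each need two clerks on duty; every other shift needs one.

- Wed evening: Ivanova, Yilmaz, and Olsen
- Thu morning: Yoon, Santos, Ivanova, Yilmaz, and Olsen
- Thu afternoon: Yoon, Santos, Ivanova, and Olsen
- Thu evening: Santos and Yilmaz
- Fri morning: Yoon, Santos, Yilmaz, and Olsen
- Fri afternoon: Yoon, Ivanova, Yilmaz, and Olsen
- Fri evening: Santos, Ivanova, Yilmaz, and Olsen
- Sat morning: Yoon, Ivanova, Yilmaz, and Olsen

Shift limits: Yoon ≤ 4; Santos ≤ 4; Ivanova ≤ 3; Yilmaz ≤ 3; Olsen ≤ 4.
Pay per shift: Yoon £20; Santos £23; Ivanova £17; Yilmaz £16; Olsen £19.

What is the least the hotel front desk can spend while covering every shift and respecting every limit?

Thu evening can only be covered by Santos and Yilmaz, so that assignment is forced.
Picking the cheapest available clerk for each shift independently would cost £186, but that ignores the shift limits.
An optimal schedule: Wed evening→Yilmaz+Ivanova, Thu morning→Ivanova+Olsen, Thu afternoon→Ivanova, Thu evening→Yilmaz+Santos, Fri morning→Yilmaz, Fri afternoon→Olsen, Fri evening→Olsen, Sat morning→Olsen.
Total: 16 + 17 + 17 + 19 + 17 + 16 + 23 + 16 + 19 + 19 + 19 = £198.

£198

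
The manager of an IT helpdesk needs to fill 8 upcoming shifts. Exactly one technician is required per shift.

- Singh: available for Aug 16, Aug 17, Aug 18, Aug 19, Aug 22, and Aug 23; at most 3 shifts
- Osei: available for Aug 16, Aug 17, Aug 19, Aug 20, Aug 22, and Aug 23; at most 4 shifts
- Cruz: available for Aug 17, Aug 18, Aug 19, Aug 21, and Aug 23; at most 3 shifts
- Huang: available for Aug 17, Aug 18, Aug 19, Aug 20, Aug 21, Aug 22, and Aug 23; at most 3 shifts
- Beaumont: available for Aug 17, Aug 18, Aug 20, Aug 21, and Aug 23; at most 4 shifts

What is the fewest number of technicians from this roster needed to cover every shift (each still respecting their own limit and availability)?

2

8 slots to fill and no one can take more than 4, so at least ⌈8/4⌉ = 2 technicians are needed.
Osei and Beaumont alone can cover everything: Aug 16→Osei, Aug 17→Osei, Aug 18→Beaumont, Aug 19→Osei, Aug 20→Beaumont, Aug 21→Beaumont, Aug 22→Osei, Aug 23→Beaumont.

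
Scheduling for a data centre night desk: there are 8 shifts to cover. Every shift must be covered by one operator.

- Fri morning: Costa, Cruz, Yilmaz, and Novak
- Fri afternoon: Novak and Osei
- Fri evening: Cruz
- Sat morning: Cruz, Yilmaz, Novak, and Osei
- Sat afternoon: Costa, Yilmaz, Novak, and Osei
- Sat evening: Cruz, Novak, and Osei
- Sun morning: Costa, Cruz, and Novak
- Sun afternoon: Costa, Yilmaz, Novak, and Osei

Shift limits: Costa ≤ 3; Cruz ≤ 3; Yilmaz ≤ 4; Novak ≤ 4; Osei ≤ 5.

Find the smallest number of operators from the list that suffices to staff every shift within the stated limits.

2

8 slots to fill and no one can take more than 5, so at least ⌈8/5⌉ = 2 operators are needed.
Cruz and Osei alone can cover everything: Fri morning→Cruz, Fri afternoon→Osei, Fri evening→Cruz, Sat morning→Osei, Sat afternoon→Osei, Sat evening→Osei, Sun morning→Cruz, Sun afternoon→Osei.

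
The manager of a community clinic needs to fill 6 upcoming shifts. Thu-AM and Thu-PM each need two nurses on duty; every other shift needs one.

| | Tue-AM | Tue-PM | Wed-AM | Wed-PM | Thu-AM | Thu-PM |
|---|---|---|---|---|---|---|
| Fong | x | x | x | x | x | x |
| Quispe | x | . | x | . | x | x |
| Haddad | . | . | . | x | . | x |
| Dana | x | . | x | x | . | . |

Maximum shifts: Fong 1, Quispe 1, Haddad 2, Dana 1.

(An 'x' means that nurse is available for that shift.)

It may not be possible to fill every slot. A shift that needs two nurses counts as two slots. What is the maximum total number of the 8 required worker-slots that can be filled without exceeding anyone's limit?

5

Total capacity across all nurses is 1+1+2+1 = 5, and 8 slots are needed, so at most 5 can be filled.
An assignment achieving 5: Tue-AM→Dana, Tue-PM→Fong, Wed-PM→Haddad, Thu-AM→Quispe, Thu-PM→Haddad.
Loads: Fong 1/1, Quispe 1/1, Haddad 2/2, Dana 1/1.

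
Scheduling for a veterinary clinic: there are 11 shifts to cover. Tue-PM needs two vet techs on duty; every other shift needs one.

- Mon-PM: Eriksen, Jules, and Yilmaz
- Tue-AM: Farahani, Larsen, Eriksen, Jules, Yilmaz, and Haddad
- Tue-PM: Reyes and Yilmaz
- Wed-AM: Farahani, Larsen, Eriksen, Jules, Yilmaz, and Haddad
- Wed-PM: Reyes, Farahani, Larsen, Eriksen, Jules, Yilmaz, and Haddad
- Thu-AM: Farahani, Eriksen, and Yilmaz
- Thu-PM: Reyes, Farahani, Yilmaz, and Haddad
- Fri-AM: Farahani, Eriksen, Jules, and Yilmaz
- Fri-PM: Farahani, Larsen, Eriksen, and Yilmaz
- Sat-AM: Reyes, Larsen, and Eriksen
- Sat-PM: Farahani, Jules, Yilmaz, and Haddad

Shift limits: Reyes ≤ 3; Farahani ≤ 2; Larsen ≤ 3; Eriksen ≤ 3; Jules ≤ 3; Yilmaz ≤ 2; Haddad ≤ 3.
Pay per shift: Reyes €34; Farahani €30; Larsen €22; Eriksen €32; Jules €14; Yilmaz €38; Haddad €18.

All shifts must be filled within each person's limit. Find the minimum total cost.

Tue-PM can only be covered by Reyes and Yilmaz, so that assignment is forced.
Picking the cheapest available vet tech for each shift independently would cost €248, but that ignores the shift limits.
An optimal schedule: Mon-PM→Jules, Tue-AM→Haddad, Tue-PM→Reyes+Yilmaz, Wed-AM→Haddad, Wed-PM→Larsen, Thu-AM→Farahani, Thu-PM→Haddad, Fri-AM→Jules, Fri-PM→Larsen, Sat-AM→Larsen, Sat-PM→Jules.
Total: 14 + 18 + 34 + 38 + 18 + 22 + 30 + 18 + 14 + 22 + 22 + 14 = €264.

€264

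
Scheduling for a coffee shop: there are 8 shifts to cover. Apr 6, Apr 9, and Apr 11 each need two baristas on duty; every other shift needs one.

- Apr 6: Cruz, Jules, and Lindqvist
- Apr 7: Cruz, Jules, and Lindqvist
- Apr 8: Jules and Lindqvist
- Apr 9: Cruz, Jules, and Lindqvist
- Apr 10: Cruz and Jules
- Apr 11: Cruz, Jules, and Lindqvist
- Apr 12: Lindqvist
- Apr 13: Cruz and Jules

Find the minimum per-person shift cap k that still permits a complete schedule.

With 3 baristas and 11 worker-slots to fill, someone must work at least ⌈11/3⌉ = 4 shifts, so k ≥ 4.
k = 4 works: Apr 6→Cruz+Jules, Apr 7→Cruz, Apr 8→Jules, Apr 9→Jules+Lindqvist, Apr 10→Cruz, Apr 11→Jules+Lindqvist, Apr 12→Lindqvist, Apr 13→Cruz.
Loads: Cruz 4, Jules 4, Lindqvist 3 — all ≤ 4.

4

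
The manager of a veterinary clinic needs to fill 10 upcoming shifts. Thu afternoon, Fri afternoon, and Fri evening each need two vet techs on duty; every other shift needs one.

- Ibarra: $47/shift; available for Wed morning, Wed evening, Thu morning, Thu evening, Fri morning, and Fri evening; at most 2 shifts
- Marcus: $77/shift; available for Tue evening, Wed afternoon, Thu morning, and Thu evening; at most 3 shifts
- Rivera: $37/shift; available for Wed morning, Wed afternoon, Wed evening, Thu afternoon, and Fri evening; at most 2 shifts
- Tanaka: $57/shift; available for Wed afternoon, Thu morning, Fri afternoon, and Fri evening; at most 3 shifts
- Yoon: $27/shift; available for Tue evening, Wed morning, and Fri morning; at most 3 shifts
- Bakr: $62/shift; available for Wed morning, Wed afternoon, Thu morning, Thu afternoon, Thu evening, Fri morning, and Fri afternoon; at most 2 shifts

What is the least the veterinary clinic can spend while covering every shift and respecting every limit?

$621

Thu afternoon can only be covered by Rivera and Bakr, so that assignment is forced.
Fri afternoon can only be covered by Tanaka and Bakr, so that assignment is forced.
Picking the cheapest available vet tech for each shift independently would cost $551, but that ignores the shift limits.
An optimal schedule: Tue evening→Yoon, Wed morning→Yoon, Wed afternoon→Tanaka, Wed evening→Rivera, Thu morning→Marcus, Thu afternoon→Rivera+Bakr, Thu evening→Ibarra, Fri morning→Yoon, Fri afternoon→Tanaka+Bakr, Fri evening→Ibarra+Tanaka.
Total: 27 + 27 + 57 + 37 + 77 + 37 + 62 + 47 + 27 + 57 + 62 + 47 + 57 = $621.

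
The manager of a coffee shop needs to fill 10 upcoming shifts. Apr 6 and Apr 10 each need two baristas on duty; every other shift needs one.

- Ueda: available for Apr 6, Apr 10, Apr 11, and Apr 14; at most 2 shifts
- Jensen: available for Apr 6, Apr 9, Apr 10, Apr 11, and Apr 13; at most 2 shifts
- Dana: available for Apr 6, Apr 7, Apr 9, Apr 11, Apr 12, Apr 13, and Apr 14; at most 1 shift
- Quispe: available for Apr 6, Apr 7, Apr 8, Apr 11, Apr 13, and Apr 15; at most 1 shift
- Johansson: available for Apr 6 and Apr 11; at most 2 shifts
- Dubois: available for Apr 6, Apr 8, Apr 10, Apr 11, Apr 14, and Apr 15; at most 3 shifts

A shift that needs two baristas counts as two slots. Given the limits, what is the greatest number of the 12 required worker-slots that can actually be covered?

Total capacity across all baristas is 2+2+1+1+2+3 = 11, and 12 slots are needed, so at most 11 can be filled.
An assignment achieving 11: Apr 6→Johansson+Dubois, Apr 7→Quispe, Apr 8→Dubois, Apr 9→Jensen, Apr 10→Ueda+Jensen, Apr 11→Johansson, Apr 12→Dana, Apr 14→Ueda, Apr 15→Dubois.
Loads: Ueda 2/2, Jensen 2/2, Dana 1/1, Quispe 1/1, Johansson 2/2, Dubois 3/3.

11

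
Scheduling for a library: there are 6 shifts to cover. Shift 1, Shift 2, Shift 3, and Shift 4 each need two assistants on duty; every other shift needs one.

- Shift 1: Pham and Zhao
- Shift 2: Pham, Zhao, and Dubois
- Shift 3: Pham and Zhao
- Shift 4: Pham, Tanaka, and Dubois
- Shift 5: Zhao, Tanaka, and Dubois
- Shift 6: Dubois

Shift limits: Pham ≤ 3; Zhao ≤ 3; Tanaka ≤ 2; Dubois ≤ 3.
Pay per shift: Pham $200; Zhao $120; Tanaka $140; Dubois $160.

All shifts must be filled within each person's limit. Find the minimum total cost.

$1520

Shift 1 can only be covered by Pham and Zhao, so that assignment is forced.
Shift 3 can only be covered by Pham and Zhao, so that assignment is forced.
Shift 6 can only be covered by Dubois, so that assignment is forced.
Picking the cheapest available assistant for each shift independently would cost $1500, but that ignores the shift limits.
An optimal schedule: Shift 1→Zhao+Pham, Shift 2→Zhao+Dubois, Shift 3→Zhao+Pham, Shift 4→Tanaka+Dubois, Shift 5→Tanaka, Shift 6→Dubois.
Total: 120 + 200 + 120 + 160 + 120 + 200 + 140 + 160 + 140 + 160 = $1520.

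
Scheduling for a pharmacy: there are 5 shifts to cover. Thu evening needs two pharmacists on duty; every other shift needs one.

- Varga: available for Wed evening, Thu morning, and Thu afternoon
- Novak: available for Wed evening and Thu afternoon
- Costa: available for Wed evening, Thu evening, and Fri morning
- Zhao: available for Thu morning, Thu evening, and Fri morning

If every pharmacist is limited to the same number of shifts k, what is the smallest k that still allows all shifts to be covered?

2

With 4 pharmacists and 6 worker-slots to fill, someone must work at least ⌈6/4⌉ = 2 shifts, so k ≥ 2.
k = 2 works: Wed evening→Novak, Thu morning→Varga, Thu afternoon→Varga, Thu evening→Costa+Zhao, Fri morning→Costa.
Loads: Varga 2, Novak 1, Costa 2, Zhao 1 — all ≤ 2.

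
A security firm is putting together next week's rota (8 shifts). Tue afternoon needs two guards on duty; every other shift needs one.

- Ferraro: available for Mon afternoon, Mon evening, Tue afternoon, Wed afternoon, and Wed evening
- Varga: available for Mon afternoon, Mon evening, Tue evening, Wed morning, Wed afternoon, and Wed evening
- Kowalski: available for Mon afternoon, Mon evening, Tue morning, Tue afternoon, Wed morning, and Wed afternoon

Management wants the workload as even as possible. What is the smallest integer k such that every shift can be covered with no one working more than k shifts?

3

With 3 guards and 9 worker-slots to fill, someone must work at least ⌈9/3⌉ = 3 shifts, so k ≥ 3.
k = 3 works: Mon afternoon→Ferraro, Mon evening→Varga, Tue morning→Kowalski, Tue afternoon→Ferraro+Kowalski, Tue evening→Varga, Wed morning→Varga, Wed afternoon→Kowalski, Wed evening→Ferraro.
Loads: Ferraro 3, Varga 3, Kowalski 3 — all ≤ 3.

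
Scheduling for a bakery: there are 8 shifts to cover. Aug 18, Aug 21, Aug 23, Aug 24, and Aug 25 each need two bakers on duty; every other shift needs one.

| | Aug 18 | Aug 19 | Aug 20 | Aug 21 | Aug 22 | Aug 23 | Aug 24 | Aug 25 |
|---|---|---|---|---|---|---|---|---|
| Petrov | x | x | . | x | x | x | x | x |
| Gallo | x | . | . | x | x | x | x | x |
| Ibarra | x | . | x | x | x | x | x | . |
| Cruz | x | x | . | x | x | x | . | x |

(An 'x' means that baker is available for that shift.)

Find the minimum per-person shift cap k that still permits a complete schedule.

4

With 4 bakers and 13 worker-slots to fill, someone must work at least ⌈13/4⌉ = 4 shifts, so k ≥ 4.
k = 4 works: Aug 18→Gallo+Ibarra, Aug 19→Petrov, Aug 20→Ibarra, Aug 21→Gallo+Ibarra, Aug 22→Petrov, Aug 23→Ibarra+Cruz, Aug 24→Petrov+Gallo, Aug 25→Petrov+Gallo.
Loads: Petrov 4, Gallo 4, Ibarra 4, Cruz 1 — all ≤ 4.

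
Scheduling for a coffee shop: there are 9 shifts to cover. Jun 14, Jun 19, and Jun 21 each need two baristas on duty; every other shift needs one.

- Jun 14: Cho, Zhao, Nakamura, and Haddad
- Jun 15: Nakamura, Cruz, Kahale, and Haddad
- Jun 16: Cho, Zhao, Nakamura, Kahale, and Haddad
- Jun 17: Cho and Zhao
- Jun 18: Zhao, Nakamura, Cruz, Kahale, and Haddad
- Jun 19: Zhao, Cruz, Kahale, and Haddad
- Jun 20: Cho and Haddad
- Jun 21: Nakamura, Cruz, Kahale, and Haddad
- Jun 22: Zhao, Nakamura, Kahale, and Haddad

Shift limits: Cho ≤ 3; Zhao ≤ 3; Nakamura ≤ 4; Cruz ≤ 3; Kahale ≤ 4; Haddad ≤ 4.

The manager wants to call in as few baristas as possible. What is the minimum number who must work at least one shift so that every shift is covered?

12 slots to fill and no one can take more than 4, so at least ⌈12/4⌉ = 3 baristas are needed.
No set of 3 baristas can cover every shift (each such set leaves at least one shift with no one available or exceeds a cap).
Cho, Zhao, Nakamura, and Cruz alone can cover everything: Jun 14→Cho+Zhao, Jun 15→Nakamura, Jun 16→Nakamura, Jun 17→Cho, Jun 18→Nakamura, Jun 19→Zhao+Cruz, Jun 20→Cho, Jun 21→Nakamura+Cruz, Jun 22→Zhao.

4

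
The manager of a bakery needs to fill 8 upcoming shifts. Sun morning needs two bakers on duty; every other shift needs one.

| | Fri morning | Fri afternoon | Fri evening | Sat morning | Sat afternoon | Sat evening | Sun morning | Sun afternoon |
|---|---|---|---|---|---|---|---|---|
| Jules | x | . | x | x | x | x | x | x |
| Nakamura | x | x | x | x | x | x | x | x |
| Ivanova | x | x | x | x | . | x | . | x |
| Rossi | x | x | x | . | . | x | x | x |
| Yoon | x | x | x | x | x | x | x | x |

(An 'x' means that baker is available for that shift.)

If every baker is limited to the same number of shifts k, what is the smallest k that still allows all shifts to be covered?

With 5 bakers and 9 worker-slots to fill, someone must work at least ⌈9/5⌉ = 2 shifts, so k ≥ 2.
k = 2 works: Fri morning→Nakamura, Fri afternoon→Nakamura, Fri evening→Ivanova, Sat morning→Jules, Sat afternoon→Jules, Sat evening→Ivanova, Sun morning→Rossi+Yoon, Sun afternoon→Rossi.
Loads: Jules 2, Nakamura 2, Ivanova 2, Rossi 2, Yoon 1 — all ≤ 2.

2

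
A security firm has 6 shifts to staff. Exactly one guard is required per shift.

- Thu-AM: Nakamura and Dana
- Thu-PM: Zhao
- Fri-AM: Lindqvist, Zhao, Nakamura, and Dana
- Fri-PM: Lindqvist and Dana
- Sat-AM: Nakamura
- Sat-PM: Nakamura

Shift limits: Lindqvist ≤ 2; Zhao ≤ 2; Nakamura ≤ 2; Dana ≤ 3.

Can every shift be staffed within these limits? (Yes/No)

Yes

Thu-PM can only be covered by Zhao, so that assignment is forced.
Sat-AM can only be covered by Nakamura, so that assignment is forced.
Sat-PM can only be covered by Nakamura, so that assignment is forced.
One valid schedule: Thu-AM→Dana, Thu-PM→Zhao, Fri-AM→Lindqvist, Fri-PM→Lindqvist, Sat-AM→Nakamura, Sat-PM→Nakamura.
Loads: Lindqvist 2/2, Zhao 1/2, Nakamura 2/2, Dana 1/3 — all within limits.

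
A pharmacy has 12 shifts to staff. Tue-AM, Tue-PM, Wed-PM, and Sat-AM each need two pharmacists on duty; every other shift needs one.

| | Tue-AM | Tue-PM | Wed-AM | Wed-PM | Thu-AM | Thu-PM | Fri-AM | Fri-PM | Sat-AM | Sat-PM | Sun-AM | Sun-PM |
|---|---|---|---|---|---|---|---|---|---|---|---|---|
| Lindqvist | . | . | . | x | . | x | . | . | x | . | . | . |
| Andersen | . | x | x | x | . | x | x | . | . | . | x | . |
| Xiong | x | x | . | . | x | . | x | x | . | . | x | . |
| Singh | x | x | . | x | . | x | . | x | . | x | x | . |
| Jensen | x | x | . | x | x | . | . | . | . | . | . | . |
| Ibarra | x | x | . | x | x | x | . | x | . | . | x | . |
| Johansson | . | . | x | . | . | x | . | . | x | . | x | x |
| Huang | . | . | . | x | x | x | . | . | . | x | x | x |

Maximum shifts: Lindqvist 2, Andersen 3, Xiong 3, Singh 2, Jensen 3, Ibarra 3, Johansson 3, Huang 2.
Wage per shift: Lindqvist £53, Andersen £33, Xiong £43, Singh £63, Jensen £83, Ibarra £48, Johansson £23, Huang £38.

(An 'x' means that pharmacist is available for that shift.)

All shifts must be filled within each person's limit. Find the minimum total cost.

£623

Sat-AM can only be covered by Lindqvist and Johansson, so that assignment is forced.
Picking the cheapest available pharmacist for each shift independently would cost £558, but that ignores the shift limits.
An optimal schedule: Tue-AM→Xiong+Ibarra, Tue-PM→Xiong+Ibarra, Wed-AM→Johansson, Wed-PM→Ibarra+Lindqvist, Thu-AM→Huang, Thu-PM→Andersen, Fri-AM→Andersen, Fri-PM→Xiong, Sat-AM→Johansson+Lindqvist, Sat-PM→Huang, Sun-AM→Andersen, Sun-PM→Johansson.
Total: 43 + 48 + 43 + 48 + 23 + 48 + 53 + 38 + 33 + 33 + 43 + 23 + 53 + 38 + 33 + 23 = £623.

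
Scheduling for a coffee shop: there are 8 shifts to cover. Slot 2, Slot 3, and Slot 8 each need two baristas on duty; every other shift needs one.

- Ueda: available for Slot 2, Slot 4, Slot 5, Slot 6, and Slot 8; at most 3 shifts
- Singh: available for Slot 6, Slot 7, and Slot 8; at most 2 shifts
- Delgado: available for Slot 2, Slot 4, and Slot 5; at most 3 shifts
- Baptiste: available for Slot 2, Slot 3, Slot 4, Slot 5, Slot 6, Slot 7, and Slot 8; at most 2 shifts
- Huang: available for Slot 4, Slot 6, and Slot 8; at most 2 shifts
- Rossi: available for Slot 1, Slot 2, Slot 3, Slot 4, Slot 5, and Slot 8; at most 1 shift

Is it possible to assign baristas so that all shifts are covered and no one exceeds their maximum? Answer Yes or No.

No

Total capacity is 13 and 11 slots are needed, so capacity alone doesn't rule it out.
Shifts {Slot 1, Slot 3} need 3 worker-slots in total, but the baristas available for any of those shifts (Baptiste and Rossi) can supply at most 2 among them. So no valid schedule exists.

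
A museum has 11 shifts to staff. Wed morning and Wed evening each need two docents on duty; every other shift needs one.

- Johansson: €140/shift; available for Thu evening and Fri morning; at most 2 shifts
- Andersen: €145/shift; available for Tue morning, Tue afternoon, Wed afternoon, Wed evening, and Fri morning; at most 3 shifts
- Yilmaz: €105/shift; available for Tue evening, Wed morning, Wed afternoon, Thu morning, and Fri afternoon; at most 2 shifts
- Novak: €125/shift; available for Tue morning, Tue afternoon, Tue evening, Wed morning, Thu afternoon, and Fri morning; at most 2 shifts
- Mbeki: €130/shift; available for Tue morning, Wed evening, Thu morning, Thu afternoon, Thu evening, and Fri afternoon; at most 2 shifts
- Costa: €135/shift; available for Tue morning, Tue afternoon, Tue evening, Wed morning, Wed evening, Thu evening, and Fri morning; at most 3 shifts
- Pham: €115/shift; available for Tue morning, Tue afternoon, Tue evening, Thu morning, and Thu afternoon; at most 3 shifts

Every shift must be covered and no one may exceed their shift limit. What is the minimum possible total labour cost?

Picking the cheapest available docent for each shift independently would cost €1515, but that ignores the shift limits.
An optimal schedule: Tue morning→Costa, Tue afternoon→Pham, Tue evening→Novak, Wed morning→Novak+Costa, Wed afternoon→Yilmaz, Wed evening→Mbeki+Costa, Thu morning→Pham, Thu afternoon→Pham, Thu evening→Mbeki, Fri morning→Johansson, Fri afternoon→Yilmaz.
Total: 135 + 115 + 125 + 125 + 135 + 105 + 130 + 135 + 115 + 115 + 130 + 140 + 105 = €1610.

€1610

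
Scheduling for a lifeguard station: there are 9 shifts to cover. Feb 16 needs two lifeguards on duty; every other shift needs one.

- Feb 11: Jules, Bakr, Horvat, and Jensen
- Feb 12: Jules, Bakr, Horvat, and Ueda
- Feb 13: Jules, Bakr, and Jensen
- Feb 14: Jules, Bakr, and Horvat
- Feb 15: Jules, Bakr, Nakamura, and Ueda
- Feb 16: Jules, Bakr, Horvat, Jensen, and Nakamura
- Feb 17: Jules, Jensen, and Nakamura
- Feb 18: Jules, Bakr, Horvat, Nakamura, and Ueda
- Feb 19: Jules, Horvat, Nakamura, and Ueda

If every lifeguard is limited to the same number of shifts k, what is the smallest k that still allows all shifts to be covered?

With 6 lifeguards and 10 worker-slots to fill, someone must work at least ⌈10/6⌉ = 2 shifts, so k ≥ 2.
k = 2 works: Feb 11→Bakr, Feb 12→Bakr, Feb 13→Jules, Feb 14→Jules, Feb 15→Nakamura, Feb 16→Jensen+Nakamura, Feb 17→Jensen, Feb 18→Horvat, Feb 19→Horvat.
Loads: Jules 2, Bakr 2, Horvat 2, Jensen 2, Nakamura 2, Ueda 0 — all ≤ 2.

2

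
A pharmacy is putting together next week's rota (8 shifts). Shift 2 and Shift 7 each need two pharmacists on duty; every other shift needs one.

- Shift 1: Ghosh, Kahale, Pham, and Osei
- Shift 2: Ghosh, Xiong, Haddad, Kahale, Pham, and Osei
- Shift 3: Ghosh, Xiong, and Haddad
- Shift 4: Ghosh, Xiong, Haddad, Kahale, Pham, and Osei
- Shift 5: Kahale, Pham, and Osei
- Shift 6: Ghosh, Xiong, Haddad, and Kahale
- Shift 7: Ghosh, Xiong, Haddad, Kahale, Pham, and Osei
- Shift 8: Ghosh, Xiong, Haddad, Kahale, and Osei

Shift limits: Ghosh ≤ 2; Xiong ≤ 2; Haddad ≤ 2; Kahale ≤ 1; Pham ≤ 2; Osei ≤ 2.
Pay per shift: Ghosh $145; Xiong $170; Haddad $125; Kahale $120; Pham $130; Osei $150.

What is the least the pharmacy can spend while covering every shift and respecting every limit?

$1390

Picking the cheapest available pharmacist for each shift independently would cost $1215, but that ignores the shift limits.
An optimal schedule: Shift 1→Pham, Shift 2→Ghosh+Osei, Shift 3→Haddad, Shift 4→Pham, Shift 5→Kahale, Shift 6→Haddad, Shift 7→Osei+Xiong, Shift 8→Ghosh.
Total: 130 + 145 + 150 + 125 + 130 + 120 + 125 + 150 + 170 + 145 = $1390.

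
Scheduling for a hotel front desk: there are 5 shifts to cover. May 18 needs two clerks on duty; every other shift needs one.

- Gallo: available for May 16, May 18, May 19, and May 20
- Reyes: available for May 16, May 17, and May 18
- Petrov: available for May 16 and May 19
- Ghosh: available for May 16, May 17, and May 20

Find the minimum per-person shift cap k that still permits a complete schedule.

2

With 4 clerks and 6 worker-slots to fill, someone must work at least ⌈6/4⌉ = 2 shifts, so k ≥ 2.
k = 2 works: May 16→Petrov, May 17→Reyes, May 18→Gallo+Reyes, May 19→Gallo, May 20→Ghosh.
Loads: Gallo 2, Reyes 2, Petrov 1, Ghosh 1 — all ≤ 2.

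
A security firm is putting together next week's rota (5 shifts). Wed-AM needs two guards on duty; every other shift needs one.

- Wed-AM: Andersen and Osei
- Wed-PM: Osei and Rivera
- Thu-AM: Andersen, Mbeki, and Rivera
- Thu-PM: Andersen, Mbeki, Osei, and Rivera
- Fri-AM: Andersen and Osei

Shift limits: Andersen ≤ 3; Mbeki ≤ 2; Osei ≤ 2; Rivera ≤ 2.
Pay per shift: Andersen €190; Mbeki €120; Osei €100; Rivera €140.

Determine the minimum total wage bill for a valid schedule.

€770

Wed-AM can only be covered by Andersen and Osei, so that assignment is forced.
Picking the cheapest available guard for each shift independently would cost €710, but that ignores the shift limits.
An optimal schedule: Wed-AM→Osei+Andersen, Wed-PM→Rivera, Thu-AM→Mbeki, Thu-PM→Mbeki, Fri-AM→Osei.
Total: 100 + 190 + 140 + 120 + 120 + 100 = €770.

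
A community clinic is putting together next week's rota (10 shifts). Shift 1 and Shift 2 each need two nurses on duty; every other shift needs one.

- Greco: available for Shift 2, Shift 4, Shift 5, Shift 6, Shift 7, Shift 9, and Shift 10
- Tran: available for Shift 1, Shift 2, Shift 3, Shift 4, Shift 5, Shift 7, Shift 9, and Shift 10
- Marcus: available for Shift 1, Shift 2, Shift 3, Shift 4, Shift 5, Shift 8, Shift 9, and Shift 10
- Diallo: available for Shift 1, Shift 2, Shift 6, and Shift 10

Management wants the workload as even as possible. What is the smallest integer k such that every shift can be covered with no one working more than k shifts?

With 4 nurses and 12 worker-slots to fill, someone must work at least ⌈12/4⌉ = 3 shifts, so k ≥ 3.
k = 3 works: Shift 1→Tran+Diallo, Shift 2→Marcus+Diallo, Shift 3→Tran, Shift 4→Greco, Shift 5→Tran, Shift 6→Greco, Shift 7→Greco, Shift 8→Marcus, Shift 9→Marcus, Shift 10→Diallo.
Loads: Greco 3, Tran 3, Marcus 3, Diallo 3 — all ≤ 3.

3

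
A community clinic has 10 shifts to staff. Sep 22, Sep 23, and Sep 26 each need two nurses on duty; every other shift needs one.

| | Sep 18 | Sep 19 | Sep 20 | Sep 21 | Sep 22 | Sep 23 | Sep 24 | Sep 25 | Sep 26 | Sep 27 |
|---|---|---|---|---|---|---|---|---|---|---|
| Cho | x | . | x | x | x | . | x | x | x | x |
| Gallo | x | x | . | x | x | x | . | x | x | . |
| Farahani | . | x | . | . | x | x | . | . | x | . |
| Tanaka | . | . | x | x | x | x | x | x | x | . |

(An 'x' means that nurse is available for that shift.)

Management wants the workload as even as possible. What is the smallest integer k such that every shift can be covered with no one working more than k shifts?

With 4 nurses and 13 worker-slots to fill, someone must work at least ⌈13/4⌉ = 4 shifts, so k ≥ 4.
k = 4 works: Sep 18→Cho, Sep 19→Gallo, Sep 20→Cho, Sep 21→Gallo, Sep 22→Farahani+Tanaka, Sep 23→Gallo+Farahani, Sep 24→Cho, Sep 25→Gallo, Sep 26→Farahani+Tanaka, Sep 27→Cho.
Loads: Cho 4, Gallo 4, Farahani 3, Tanaka 2 — all ≤ 4.

4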